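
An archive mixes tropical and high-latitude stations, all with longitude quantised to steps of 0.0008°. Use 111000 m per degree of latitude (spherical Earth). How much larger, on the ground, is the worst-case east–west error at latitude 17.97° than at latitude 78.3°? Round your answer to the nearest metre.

33 metres

With a 0.0008° grid the true value lies within half a step, ±0.0008°/2 = ±0.0004°, of the stored one.
At 17.97°: 0.0004° × 111000 × cos 17.97° = 0.0004 × 111000 × 0.9512 ≈ 42.234 m.
At 78.3°: 0.0004° × 111000 × cos 78.3° = 0.0004 × 111000 × 0.2028 ≈ 9.0038 m.
So the lower-latitude error exceeds the higher by 42.234 − 9.0038 = 33.23 m.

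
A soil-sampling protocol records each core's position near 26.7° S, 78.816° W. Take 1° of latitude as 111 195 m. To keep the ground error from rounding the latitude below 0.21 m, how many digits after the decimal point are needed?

One degree of latitude covers 111195 m.
N decimal places → at most half a unit in the last place, 0.5 × 10⁻ᴺ° = 111195/2 × 10⁻ᴺ m.
Need 0.5 × 111195 × 10⁻ᴺ ≤ 0.21 → 10⁻ᴺ ≤ 3.777e-06, so N ≥ 5.42.
N = 5 would give 0.556 m (too coarse); N = 6 gives 0.0556 m ≤ 0.21 m.

6 decimal places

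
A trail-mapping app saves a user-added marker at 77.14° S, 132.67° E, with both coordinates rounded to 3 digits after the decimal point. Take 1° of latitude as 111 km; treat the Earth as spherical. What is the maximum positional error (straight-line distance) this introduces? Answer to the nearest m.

Rounding to 3 decimal places leaves each coordinate within ±0.0005° of the true value.
Latitude error → 0.0005 × 111000 = 55.5 m along the meridian.
East–west component at 77.14°: 0.0005° × 111000 × cos 77.14° ≈ 0.0005 × 24705.2 ≈ 12.3526 m.
Combining orthogonally: (55.5² + 12.3526²)^½ ≈ 56.858 m.

57 m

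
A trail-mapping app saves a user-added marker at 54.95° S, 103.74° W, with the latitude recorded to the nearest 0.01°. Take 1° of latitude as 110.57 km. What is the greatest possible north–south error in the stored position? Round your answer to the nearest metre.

Rounding to 2 decimal places leaves the latitude within ±0.005° of the true value.
So the N–S error is at most 0.005 × 110570 = 552.85 m.

553 metres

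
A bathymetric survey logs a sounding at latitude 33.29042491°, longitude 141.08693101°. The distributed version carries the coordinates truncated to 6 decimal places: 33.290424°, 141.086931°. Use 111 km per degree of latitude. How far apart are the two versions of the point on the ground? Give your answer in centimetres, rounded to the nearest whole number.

10 centimetres

Δlat = 33.29042491 − 33.290424 = +0.00000091°; Δlon = 141.08693101 − 141.086931 = +0.00000001°.
North–south shift: 0.00000091 × 111000 = 0.10101 m.
E–W at 33.2904°: 0.00000001° × 111000 × cos 33.2904° = 0.00000001 × 111000 × 0.8359 ≈ 0.000927849 m.
Combined displacement = (0.10101² + 0.000927849²)^½ ≈ 0.101014 m.
That is 0.101014 m = 10.101 cm.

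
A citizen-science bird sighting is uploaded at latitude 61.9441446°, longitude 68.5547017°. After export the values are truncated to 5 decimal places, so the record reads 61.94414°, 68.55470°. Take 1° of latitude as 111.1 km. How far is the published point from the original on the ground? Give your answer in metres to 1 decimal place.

The latitude changed by +0.0000046° and the longitude by +0.0000017°.
N–S: 0.0000046° × 111100 m/° = 0.51106 m.
E–W at 61.9441°: 0.0000017° × 111100 × cos 61.9441° = 0.0000017 × 111100 × 0.4703 ≈ 0.0888316 m.
Distance: √(0.51106² + 0.0888316²) ≈ 0.518723 m.

0.5 metres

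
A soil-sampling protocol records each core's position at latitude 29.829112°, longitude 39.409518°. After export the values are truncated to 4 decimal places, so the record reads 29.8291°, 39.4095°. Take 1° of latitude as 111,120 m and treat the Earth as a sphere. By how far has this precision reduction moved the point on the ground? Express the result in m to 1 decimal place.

The latitude changed by +0.000012° and the longitude by +0.000018°.
N–S: 0.000012° × 111120 m/° = 1.33344 m.
E–W at 29.8291°: 0.000018° × 111120 × cos 29.8291° = 0.000018 × 111120 × 0.8675 ≈ 1.73516 m.
Distance: √(1.33344² + 1.73516²) ≈ 2.18835 m.

2.2 m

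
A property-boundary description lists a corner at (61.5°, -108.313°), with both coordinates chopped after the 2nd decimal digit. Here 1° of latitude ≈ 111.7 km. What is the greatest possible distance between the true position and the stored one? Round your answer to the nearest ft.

Truncating at 2 decimal places can drop up to a full unit in the last place, so each coordinate may be off by as much as 0.01°.
N–S: 0.01° × 111700 m/° = 1117 m.
E–W at 61.5°: 0.01° × 111700 × cos 61.5° = 0.01 × 111700 × 0.4772 ≈ 532.986 m.
Combining orthogonally: (1117² + 532.986²)^½ ≈ 1237.64 m.
In feet: 1237.64 m ÷ 0.3048 ≈ 4060.5 ft.

4061 ft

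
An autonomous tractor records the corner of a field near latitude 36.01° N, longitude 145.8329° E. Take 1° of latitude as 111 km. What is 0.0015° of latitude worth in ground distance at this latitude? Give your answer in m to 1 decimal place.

0.0015° × 111000 m/° = 166.5 m.

166.5 m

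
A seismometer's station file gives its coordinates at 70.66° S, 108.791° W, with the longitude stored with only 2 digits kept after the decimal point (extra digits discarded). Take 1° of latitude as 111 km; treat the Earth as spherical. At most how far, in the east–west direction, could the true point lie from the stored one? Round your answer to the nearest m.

Truncating at 2 decimal places can drop up to a full unit in the last place, so the longitude may be off by as much as 0.01°.
One degree of longitude at 70.66° is 111000 × cos 70.66° ≈ 111000 × 0.3312 = 36760.2 m.
Maximum E–W displacement: 0.01 × 36760.2 = 367.602 m.

368 m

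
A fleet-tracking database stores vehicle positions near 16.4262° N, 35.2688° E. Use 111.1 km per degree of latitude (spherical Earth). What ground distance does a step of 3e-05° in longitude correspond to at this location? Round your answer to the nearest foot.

One degree of longitude here spans 111100 × cos 16.4262° = 111100 × 0.9592 ≈ 106565 m; 3e-05° of that is 3.19696 m.
In feet: 3.19696 m ÷ 0.3048 ≈ 10.489 ft.

10 feet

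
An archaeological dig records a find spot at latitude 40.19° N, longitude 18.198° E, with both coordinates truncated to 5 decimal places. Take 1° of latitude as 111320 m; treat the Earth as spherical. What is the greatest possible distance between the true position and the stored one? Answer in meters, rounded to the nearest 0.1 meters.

Truncating at 5 decimal places can drop up to a full unit in the last place, so each coordinate may be off by as much as 1e-05°.
North–south component: 1e-05° × 111320 = 1.1132 m.
Longitude error → 1e-05 × 111320 × cos 40.19° = 1e-05 × 111320 × 0.7639 ≈ 0.850383 m.
The two errors are perpendicular, so the maximum displacement is √(1.1132² + 0.850383²) ≈ 1.40084 m.

1.4 meters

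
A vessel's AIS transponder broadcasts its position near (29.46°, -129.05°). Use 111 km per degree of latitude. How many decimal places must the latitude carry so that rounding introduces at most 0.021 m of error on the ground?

One degree of latitude covers 111000 m.
Rounding to N decimal places gives at most 0.5 × 10⁻ᴺ degrees of error, i.e. 0.5 × 10⁻ᴺ × 111000 m.
Setting 55500 × 10⁻ᴺ ≤ 0.021 gives 10ᴺ ≥ 2.643e+06, i.e. N ≥ 6.42.
So 7 decimal places suffice (0.00555 m); 6 would allow up to 0.0555 m.

7 decimal places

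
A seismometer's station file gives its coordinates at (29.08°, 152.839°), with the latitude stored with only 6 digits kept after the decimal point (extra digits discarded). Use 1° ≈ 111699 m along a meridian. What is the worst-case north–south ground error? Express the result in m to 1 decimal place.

0.1 m

Truncating at 6 decimal places can drop up to a full unit in the last place, so the latitude may be off by as much as 1e-06°.
So the N–S error is at most 1e-06 × 111699 = 0.111699 m.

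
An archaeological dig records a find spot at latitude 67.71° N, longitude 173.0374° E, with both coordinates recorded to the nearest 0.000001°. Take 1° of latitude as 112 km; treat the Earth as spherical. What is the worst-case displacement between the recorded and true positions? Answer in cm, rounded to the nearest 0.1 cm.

Rounding to 6 decimal places leaves each coordinate within ±5e-07° of the true value.
N–S: 5e-07° × 112000 m/° = 0.056 m.
E–W at 67.71°: 5e-07° × 112000 × cos 67.71° = 5e-07 × 112000 × 0.3793 ≈ 0.0212405 m.
Worst case both components are at the extreme and orthogonal: √(0.056² + 0.0212405²) ≈ 0.0598929 m.
That is 0.0598929 m = 5.9893 cm.

6.0 cm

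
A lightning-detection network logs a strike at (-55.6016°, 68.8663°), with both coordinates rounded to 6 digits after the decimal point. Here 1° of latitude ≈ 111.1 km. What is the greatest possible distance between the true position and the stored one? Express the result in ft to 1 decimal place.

Rounding to 6 decimal places leaves each coordinate within ±5e-07° of the true value.
North–south component: 5e-07° × 111100 = 0.05555 m.
E–W at 55.6016°: 5e-07° × 111100 × cos 55.6016° = 5e-07 × 111100 × 0.5649 ≈ 0.0313826 m.
Combining orthogonally: (0.05555² + 0.0313826²)^½ ≈ 0.0638018 m.
In feet: 0.0638018 m ÷ 0.3048 ≈ 0.20932 ft.

0.2 ft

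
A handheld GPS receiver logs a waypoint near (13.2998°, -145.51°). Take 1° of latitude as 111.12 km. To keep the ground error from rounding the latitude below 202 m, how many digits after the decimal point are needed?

One degree of latitude covers 111120 m.
N decimal places → at most half a unit in the last place, 0.5 × 10⁻ᴺ° = 111120/2 × 10⁻ᴺ m.
Need 0.5 × 111120 × 10⁻ᴺ ≤ 202 → 10⁻ᴺ ≤ 3.636e-03, so N ≥ 2.44.
So 3 decimal places suffice (55.6 m); 2 would allow up to 556 m.

3 decimal places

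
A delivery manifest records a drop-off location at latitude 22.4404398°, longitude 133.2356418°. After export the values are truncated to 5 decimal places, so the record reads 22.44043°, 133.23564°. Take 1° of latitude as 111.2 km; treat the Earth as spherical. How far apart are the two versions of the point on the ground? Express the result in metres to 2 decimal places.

Δlat = 22.4404398 − 22.44043 = +0.0000098°; Δlon = 133.2356418 − 133.23564 = +0.0000018°.
North–south shift: 0.0000098 × 111200 = 1.08976 m.
E–W at 22.4404°: 0.0000018° × 111200 × cos 22.4404° = 0.0000018 × 111200 × 0.9243 ≈ 0.185003 m.
Combined displacement = (1.08976² + 0.185003²)^½ ≈ 1.10535 m.

1.11 metres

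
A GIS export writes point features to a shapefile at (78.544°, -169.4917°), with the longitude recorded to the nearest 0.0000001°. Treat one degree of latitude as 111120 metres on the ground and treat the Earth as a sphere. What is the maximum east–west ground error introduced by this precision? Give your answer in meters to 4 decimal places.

0.0011 meters

Rounding to 7 decimal places leaves the longitude within ±5e-08° of the true value.
One degree of longitude at 78.544° is 111120 × cos 78.544° ≈ 111120 × 0.1986 = 22070.1 m.
East–west error: 5e-08° × 22070.1 m/° ≈ 0.00110351 m.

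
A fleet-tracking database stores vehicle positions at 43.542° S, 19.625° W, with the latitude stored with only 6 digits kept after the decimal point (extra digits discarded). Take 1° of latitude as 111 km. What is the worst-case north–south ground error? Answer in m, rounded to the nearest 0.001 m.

0.111 m

Truncating at 6 decimal places can drop up to a full unit in the last place, so the latitude may be off by as much as 1e-06°.
North–south distance: 1e-06° × 111000 m/° = 0.111 m.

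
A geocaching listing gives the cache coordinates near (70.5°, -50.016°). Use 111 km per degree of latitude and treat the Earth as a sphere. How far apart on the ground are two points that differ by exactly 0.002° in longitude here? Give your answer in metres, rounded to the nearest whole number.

At 70.5° a degree of longitude is 111000 × cos 70.5° ≈ 37052.6 m, so 0.002° corresponds to 74.1051 m.

74 metres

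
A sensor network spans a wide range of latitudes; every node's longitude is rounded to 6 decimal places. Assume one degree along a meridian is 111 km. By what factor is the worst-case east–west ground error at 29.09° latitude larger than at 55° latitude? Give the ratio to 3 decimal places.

Rounding to 6 decimal places leaves the longitude within ±5e-07° of the true value.
Error at 29.09° = 5e-07° × 111000 × cos 29.09° ≈ 0.0555 × 0.8739 = 0.048499 m.
At 55°: 5e-07° × 111000 × cos 55° = 5e-07 × 111000 × 0.5736 ≈ 0.031833 m.
The ratio reduces to cos 29.09° / cos 55° = 0.8739/0.5736 ≈ 1.5235.

1.524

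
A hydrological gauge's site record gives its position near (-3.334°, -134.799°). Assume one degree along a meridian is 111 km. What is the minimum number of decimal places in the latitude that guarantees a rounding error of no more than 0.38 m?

6 decimal places

One degree of latitude covers 111000 m.
Rounding to N decimal places gives at most 0.5 × 10⁻ᴺ degrees of error, i.e. 0.5 × 10⁻ᴺ × 111000 m.
Need 0.5 × 111000 × 10⁻ᴺ ≤ 0.38 → 10⁻ᴺ ≤ 6.847e-06, so N ≥ 5.16.
N = 5 would give 0.555 m (too coarse); N = 6 gives 0.0555 m ≤ 0.38 m.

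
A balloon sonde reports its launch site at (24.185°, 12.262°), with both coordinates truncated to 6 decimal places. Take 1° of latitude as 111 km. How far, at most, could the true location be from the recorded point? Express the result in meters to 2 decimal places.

0.15 meters

Truncating at 6 decimal places can drop up to a full unit in the last place, so each coordinate may be off by as much as 1e-06°.
Latitude error → 1e-06 × 111000 = 0.111 m along the meridian.
E–W at 24.185°: 1e-06° × 111000 × cos 24.185° = 1e-06 × 111000 × 0.9122 ≈ 0.101257 m.
Combining orthogonally: (0.111² + 0.101257²)^½ ≈ 0.150247 m.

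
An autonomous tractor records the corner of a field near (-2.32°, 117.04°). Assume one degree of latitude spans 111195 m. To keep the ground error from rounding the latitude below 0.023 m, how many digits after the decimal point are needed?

One degree of latitude covers 111195 m.
Rounding to N decimal places gives at most 0.5 × 10⁻ᴺ degrees of error, i.e. 0.5 × 10⁻ᴺ × 111195 m.
Need 0.5 × 111195 × 10⁻ᴺ ≤ 0.023 → 10⁻ᴺ ≤ 4.137e-07, so N ≥ 6.38.
So 7 decimal places suffice (0.00556 m); 6 would allow up to 0.0556 m.

7 decimal places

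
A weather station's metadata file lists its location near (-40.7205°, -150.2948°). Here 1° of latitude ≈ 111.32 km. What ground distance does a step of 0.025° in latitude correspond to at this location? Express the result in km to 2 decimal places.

2.78 km

Along a meridian 0.025° is 0.025 × 111320 = 2783 m.
That is 2783 m = 2.783 km.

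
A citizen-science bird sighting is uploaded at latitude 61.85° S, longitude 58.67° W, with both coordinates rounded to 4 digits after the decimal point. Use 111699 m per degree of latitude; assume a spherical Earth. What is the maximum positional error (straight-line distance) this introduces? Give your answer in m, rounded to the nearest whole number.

Rounding to 4 decimal places leaves each coordinate within ±5e-05° of the true value.
North–south component: 5e-05° × 111699 = 5.58495 m.
E–W at 61.85°: 5e-05° × 111699 × cos 61.85° = 5e-05 × 111699 × 0.4718 ≈ 2.63488 m.
The two errors are perpendicular, so the maximum displacement is √(5.58495² + 2.63488²) ≈ 6.17529 m.

6 m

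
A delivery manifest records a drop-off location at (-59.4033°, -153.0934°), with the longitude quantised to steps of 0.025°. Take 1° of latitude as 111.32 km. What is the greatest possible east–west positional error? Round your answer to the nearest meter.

708 meters

With a 0.025° grid the true value lies within half a step, ±0.025°/2 = ±0.0125°, of the stored one.
Parallels shrink by cos φ, so at 59.4033° a degree of longitude is 111320 × 0.5090 ≈ 56661 m.
So at most 0.0125° × 56661 ≈ 708.262 m east–west.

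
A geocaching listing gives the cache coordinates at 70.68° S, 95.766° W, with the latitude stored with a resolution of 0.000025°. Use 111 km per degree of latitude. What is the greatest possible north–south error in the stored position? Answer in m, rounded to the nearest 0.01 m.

1.39 m

With a 0.000025° grid the true value lies within half a step, ±0.000025°/2 = ±1.25e-05°, of the stored one.
So the N–S error is at most 1.25e-05 × 111000 = 1.3875 m.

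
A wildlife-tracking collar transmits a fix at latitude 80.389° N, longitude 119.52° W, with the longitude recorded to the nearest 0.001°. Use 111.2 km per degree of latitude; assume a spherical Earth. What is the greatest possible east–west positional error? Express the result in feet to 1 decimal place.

30.5 feet

Rounding to 3 decimal places leaves the longitude within ±0.0005° of the true value.
Parallels shrink by cos φ, so at 80.389° a degree of longitude is 111200 × 0.1670 ≈ 18565.7 m.
Maximum E–W displacement: 0.0005 × 18565.7 = 9.28287 m.
In feet: 9.28287 m ÷ 0.3048 ≈ 30.456 ft.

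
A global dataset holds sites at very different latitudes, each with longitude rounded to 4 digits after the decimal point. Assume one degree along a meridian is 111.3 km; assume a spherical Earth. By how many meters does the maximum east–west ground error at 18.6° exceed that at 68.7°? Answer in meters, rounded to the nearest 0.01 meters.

3.25 meters

Rounding to 4 decimal places leaves the longitude within ±5e-05° of the true value.
Error at 18.6° = 5e-05° × 111300 × cos 18.6° ≈ 5.565 × 0.9478 = 5.2743 m.
Error at 68.7° = 5e-05° × 111300 × cos 68.7° ≈ 5.565 × 0.3633 = 2.0215 m.
Difference: 5.2743 − 2.0215 = 3.2528 m.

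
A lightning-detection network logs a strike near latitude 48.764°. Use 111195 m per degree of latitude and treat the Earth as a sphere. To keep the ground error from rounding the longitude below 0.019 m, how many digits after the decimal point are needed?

7 decimal places

At 48.764° one degree of longitude covers 111195 × cos 48.764° ≈ 111195 × 0.6592 ≈ 73295.5 m.
Rounding to N decimal places gives at most 0.5 × 10⁻ᴺ degrees of error, i.e. 0.5 × 10⁻ᴺ × 73295.5 m.
Setting 36647.8 × 10⁻ᴺ ≤ 0.019 gives 10ᴺ ≥ 1.929e+06, i.e. N ≥ 6.29.
So 7 decimal places suffice (0.00366 m); 6 would allow up to 0.0366 m.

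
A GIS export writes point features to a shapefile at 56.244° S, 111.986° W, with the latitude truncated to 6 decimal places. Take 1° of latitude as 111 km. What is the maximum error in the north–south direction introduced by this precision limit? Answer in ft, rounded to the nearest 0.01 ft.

0.36 ft

Truncating at 6 decimal places can drop up to a full unit in the last place, so the latitude may be off by as much as 1e-06°.
So the N–S error is at most 1e-06 × 111000 = 0.111 m.
Converting: 0.111 m × 3.2808 ft/m ≈ 0.36417 ft.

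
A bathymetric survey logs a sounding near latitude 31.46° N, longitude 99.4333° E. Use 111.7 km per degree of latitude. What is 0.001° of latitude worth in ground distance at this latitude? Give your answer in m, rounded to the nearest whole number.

112 m

0.001° × 111700 m/° = 111.7 m.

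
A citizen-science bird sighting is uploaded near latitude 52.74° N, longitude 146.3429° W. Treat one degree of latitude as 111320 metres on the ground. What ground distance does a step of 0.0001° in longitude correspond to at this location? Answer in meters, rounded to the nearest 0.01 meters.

6.74 meters

0.0001° of longitude at 52.74° is 0.0001 × 111320 × cos 52.74° ≈ 0.0001 × 67396.8 = 6.73968 m.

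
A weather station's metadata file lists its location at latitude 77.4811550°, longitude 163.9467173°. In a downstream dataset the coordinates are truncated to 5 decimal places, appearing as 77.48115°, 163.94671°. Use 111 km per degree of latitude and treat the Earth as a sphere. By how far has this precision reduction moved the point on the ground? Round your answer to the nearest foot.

2 feet

Δlat = 77.4811550 − 77.48115 = +0.0000050°; Δlon = 163.9467173 − 163.94671 = +0.0000073°.
North–south shift: 0.0000050 × 111000 = 0.555 m.
East–west at this latitude: 0.0000073° × 111000 × cos 77.4811° ≈ 0.0000073 × 24060.4 = 0.175641 m.
Hypotenuse of the two orthogonal shifts: √(0.555² + 0.175641²) = 0.58213 m.
Converting: 0.58213 m × 3.2808 ft/m ≈ 1.9099 ft.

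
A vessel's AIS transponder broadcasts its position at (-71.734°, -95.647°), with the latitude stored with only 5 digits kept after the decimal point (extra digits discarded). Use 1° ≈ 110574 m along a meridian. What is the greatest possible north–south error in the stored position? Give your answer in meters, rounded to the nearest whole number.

1 meters

Truncating at 5 decimal places can drop up to a full unit in the last place, so the latitude may be off by as much as 1e-05°.
Along the meridian that is 1e-05° × 110574 m/° = 1.10574 m.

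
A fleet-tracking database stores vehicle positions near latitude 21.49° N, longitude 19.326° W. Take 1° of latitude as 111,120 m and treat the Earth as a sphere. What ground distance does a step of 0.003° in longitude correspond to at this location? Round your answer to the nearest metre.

At 21.49° a degree of longitude is 111120 × cos 21.49° ≈ 103395 m, so 0.003° corresponds to 310.185 m.

310 metres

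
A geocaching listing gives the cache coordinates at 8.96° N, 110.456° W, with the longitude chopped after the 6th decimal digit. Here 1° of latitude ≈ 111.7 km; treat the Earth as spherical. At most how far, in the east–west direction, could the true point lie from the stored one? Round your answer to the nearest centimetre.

11 centimetres

Truncating at 6 decimal places can drop up to a full unit in the last place, so the longitude may be off by as much as 1e-06°.
At latitude 8.96° a degree of longitude spans 111700 m × cos 8.96° = 111700 × 0.9878 ≈ 110337 m.
Maximum E–W displacement: 1e-06 × 110337 = 0.110337 m.
That is 0.110337 m = 11.034 cm.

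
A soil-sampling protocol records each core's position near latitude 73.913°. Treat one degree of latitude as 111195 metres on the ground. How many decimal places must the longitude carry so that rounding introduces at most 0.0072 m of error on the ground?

7 decimal places

At 73.913° one degree of longitude covers 111195 × cos 73.913° ≈ 111195 × 0.2771 ≈ 30811.8 m.
Rounding to N decimal places gives at most 0.5 × 10⁻ᴺ degrees of error, i.e. 0.5 × 10⁻ᴺ × 30811.8 m.
Need 0.5 × 30811.8 × 10⁻ᴺ ≤ 0.0072 → 10⁻ᴺ ≤ 4.674e-07, so N ≥ 6.33.
So 7 decimal places suffice (0.00154 m); 6 would allow up to 0.0154 m.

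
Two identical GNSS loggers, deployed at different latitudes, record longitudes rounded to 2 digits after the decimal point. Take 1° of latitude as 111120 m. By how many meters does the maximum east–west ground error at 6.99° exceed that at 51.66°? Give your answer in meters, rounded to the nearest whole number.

207 meters

Rounding to 2 decimal places leaves the longitude within ±0.005° of the true value.
Error at 6.99° = 0.005° × 111120 × cos 6.99° ≈ 555.6 × 0.9926 = 551.47 m.
At 51.66°: 0.005° × 111120 × cos 51.66° = 0.005 × 111120 × 0.6203 ≈ 344.65 m.
So the lower-latitude error exceeds the higher by 551.47 − 344.65 = 206.82 m.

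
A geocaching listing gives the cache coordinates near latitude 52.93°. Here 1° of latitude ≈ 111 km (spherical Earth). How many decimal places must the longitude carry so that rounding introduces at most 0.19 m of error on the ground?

6

At 52.93° one degree of longitude covers 111000 × cos 52.93° ≈ 111000 × 0.6028 ≈ 66909.7 m.
Rounding to N decimal places gives at most 0.5 × 10⁻ᴺ degrees of error, i.e. 0.5 × 10⁻ᴺ × 66909.7 m.
Need 0.5 × 66909.7 × 10⁻ᴺ ≤ 0.19 → 10⁻ᴺ ≤ 5.679e-06, so N ≥ 5.25.
At 5 places the error can reach 0.335 m, but 6 places keeps it to 0.0335 m.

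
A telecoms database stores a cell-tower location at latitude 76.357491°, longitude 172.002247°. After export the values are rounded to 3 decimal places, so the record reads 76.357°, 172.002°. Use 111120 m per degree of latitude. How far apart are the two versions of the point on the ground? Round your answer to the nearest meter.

55 meters

Δlat = 76.357491 − 76.357 = +0.000491°; Δlon = 172.002247 − 172.002 = +0.000247°.
N–S: 0.000491° × 111120 m/° = 54.5599 m.
East–west at this latitude: 0.000247° × 111120 × cos 76.357° ≈ 0.000247 × 26210 = 6.47388 m.
Distance: √(54.5599² + 6.47388²) ≈ 54.9427 m.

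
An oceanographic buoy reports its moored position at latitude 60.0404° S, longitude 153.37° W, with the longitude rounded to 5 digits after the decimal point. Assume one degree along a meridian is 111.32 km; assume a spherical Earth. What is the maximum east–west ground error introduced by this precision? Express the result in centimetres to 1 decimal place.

Rounding to 5 decimal places leaves the longitude within ±5e-06° of the true value.
Parallels shrink by cos φ, so at 60.0404° a degree of longitude is 111320 × 0.4994 ≈ 55592 m.
So at most 5e-06° × 55592 ≈ 0.27796 m east–west.
That is 0.27796 m = 27.796 cm.

27.8 centimetres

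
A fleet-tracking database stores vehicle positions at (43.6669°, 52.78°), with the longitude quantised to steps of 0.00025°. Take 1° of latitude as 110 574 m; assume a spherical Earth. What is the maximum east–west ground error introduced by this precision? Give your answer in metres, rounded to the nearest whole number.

With a 0.00025° grid the true value lies within half a step, ±0.00025°/2 = ±0.000125°, of the stored one.
One degree of longitude at 43.6669° is 110574 × cos 43.6669° ≈ 110574 × 0.7234 = 79985.5 m.
So at most 0.000125° × 79985.5 ≈ 9.99819 m east–west.

10 metres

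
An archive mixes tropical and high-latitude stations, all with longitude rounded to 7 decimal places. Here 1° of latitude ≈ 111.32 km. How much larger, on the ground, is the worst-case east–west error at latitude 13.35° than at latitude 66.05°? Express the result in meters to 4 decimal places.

0.0032 meters

Rounding to 7 decimal places leaves the longitude within ±5e-08° of the true value.
At 13.35°: 5e-08° × 111320 × cos 13.35° = 5e-08 × 111320 × 0.9730 ≈ 0.0054156 m.
At 66.05°: 5e-08° × 111320 × cos 66.05° = 5e-08 × 111320 × 0.4059 ≈ 0.0022595 m.
So the lower-latitude error exceeds the higher by 0.0054156 − 0.0022595 = 0.0031561 m.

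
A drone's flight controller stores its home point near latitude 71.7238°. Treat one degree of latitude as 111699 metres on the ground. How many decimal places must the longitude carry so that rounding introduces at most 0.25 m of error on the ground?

At 71.7238° one degree of longitude covers 111699 × cos 71.7238° ≈ 111699 × 0.3136 ≈ 35028.6 m.
N decimal places → at most half a unit in the last place, 0.5 × 10⁻ᴺ° = 35028.6/2 × 10⁻ᴺ m.
Setting 17514.3 × 10⁻ᴺ ≤ 0.25 gives 10ᴺ ≥ 7.006e+04, i.e. N ≥ 4.85.
At 4 places the error can reach 1.75 m, but 5 places keeps it to 0.175 m.

5 decimal places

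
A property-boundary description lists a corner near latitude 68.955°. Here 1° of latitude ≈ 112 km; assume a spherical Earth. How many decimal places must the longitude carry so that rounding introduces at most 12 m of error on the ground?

4

At 68.955° one degree of longitude covers 112000 × cos 68.955° ≈ 112000 × 0.3591 ≈ 40219.3 m.
With N decimal places the half-ulp bound is 0.5·10⁻ᴺ°, or 0.5·10⁻ᴺ × 40219.3 m on the ground.
Setting 20109.7 × 10⁻ᴺ ≤ 12 gives 10ᴺ ≥ 1676, i.e. N ≥ 3.22.
At 3 places the error can reach 20.1 m, but 4 places keeps it to 2.01 m.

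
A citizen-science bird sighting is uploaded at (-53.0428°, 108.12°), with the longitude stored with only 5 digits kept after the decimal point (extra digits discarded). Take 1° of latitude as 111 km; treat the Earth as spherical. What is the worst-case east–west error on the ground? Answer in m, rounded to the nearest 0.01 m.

Truncating at 5 decimal places can drop up to a full unit in the last place, so the longitude may be off by as much as 1e-05°.
One degree of longitude at 53.0428° is 111000 × cos 53.0428° ≈ 111000 × 0.6012 = 66735.2 m.
East–west error: 1e-05° × 66735.2 m/° ≈ 0.667352 m.

0.67 m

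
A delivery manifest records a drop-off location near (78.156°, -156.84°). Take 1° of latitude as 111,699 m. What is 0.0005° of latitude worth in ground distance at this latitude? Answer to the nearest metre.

56 metres

0.0005° × 111699 m/° = 55.8495 m.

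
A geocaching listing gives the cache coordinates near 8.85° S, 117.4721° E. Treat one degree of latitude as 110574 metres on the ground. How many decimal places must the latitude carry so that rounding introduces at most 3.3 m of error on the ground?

5 decimal places

One degree of latitude covers 110574 m.
Rounding to N decimal places gives at most 0.5 × 10⁻ᴺ degrees of error, i.e. 0.5 × 10⁻ᴺ × 110574 m.
Setting 55287 × 10⁻ᴺ ≤ 3.3 gives 10ᴺ ≥ 1.675e+04, i.e. N ≥ 4.22.
So 5 decimal places suffice (0.553 m); 4 would allow up to 5.53 m.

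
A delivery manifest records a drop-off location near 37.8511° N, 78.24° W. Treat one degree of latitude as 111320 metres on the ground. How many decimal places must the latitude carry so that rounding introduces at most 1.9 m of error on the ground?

5

One degree of latitude covers 111320 m.
N decimal places → at most half a unit in the last place, 0.5 × 10⁻ᴺ° = 111320/2 × 10⁻ᴺ m.
Need 0.5 × 111320 × 10⁻ᴺ ≤ 1.9 → 10⁻ᴺ ≤ 3.414e-05, so N ≥ 4.47.
N = 4 would give 5.57 m (too coarse); N = 5 gives 0.557 m ≤ 1.9 m.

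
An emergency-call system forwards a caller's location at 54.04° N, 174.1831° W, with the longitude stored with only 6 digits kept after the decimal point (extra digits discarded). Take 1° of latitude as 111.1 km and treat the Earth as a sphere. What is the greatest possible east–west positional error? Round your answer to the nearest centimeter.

Truncating at 6 decimal places can drop up to a full unit in the last place, so the longitude may be off by as much as 1e-06°.
Parallels shrink by cos φ, so at 54.04° a degree of longitude is 111100 × 0.5872 ≈ 65240.2 m.
So at most 1e-06° × 65240.2 ≈ 0.0652402 m east–west.
That is 0.0652402 m = 6.524 cm.

7 centimeters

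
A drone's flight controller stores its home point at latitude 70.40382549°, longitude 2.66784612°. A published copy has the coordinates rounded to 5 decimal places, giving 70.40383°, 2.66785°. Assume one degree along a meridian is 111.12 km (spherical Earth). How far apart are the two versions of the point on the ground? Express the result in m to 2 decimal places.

0.52 m

The latitude changed by -0.00000451° and the longitude by -0.00000388°.
North–south shift: -0.00000451 × 111120 = -0.501151 m.
East–west at this latitude: -0.00000388° × 111120 × cos 70.4038° ≈ -0.00000388 × 37268.4 = -0.144601 m.
Hypotenuse of the two orthogonal shifts: √(0.501151² + 0.144601²) = 0.521596 m.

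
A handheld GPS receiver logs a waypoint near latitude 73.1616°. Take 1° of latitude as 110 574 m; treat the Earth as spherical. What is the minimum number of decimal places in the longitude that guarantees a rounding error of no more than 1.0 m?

At 73.1616° one degree of longitude covers 110574 × cos 73.1616° ≈ 110574 × 0.2897 ≈ 32030.3 m.
N decimal places → at most half a unit in the last place, 0.5 × 10⁻ᴺ° = 32030.3/2 × 10⁻ᴺ m.
Need 0.5 × 32030.3 × 10⁻ᴺ ≤ 1.0 → 10⁻ᴺ ≤ 6.244e-05, so N ≥ 4.20.
N = 4 would give 1.6 m (too coarse); N = 5 gives 0.16 m ≤ 1.0 m.

5 decimal places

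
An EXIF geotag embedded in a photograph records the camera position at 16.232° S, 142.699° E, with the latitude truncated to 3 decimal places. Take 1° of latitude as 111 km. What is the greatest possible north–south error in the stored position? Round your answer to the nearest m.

111 m

Truncating at 3 decimal places can drop up to a full unit in the last place, so the latitude may be off by as much as 0.001°.
So the N–S error is at most 0.001 × 111000 = 111 m.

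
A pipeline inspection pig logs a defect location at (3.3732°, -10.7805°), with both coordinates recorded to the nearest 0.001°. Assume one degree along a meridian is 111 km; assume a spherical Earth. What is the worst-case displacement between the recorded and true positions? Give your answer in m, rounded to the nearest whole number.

Rounding to 3 decimal places leaves each coordinate within ±0.0005° of the true value.
N–S: 0.0005° × 111000 m/° = 55.5 m.
Longitude error → 0.0005 × 111000 × cos 3.3732° = 0.0005 × 111000 × 0.9983 ≈ 55.4038 m.
Worst case both components are at the extreme and orthogonal: √(55.5² + 55.4038²) ≈ 78.4209 m.

78 m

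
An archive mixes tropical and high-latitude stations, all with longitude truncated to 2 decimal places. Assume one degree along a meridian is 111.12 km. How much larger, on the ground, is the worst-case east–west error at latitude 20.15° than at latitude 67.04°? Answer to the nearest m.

Truncating at 2 decimal places can drop up to a full unit in the last place, so the longitude may be off by as much as 0.01°.
At 20.15°: 0.01° × 111120 × cos 20.15° = 0.01 × 111120 × 0.9388 ≈ 1043.2 m.
At 67.04°: 0.01° × 111120 × cos 67.04° = 0.01 × 111120 × 0.3901 ≈ 433.47 m.
Difference: 1043.2 − 433.47 = 609.72 m.

610 m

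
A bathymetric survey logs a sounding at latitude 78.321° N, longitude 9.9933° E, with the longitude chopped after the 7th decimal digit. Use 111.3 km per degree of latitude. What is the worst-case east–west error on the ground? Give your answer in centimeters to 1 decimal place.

0.2 centimeters

Truncating at 7 decimal places can drop up to a full unit in the last place, so the longitude may be off by as much as 1e-07°.
One degree of longitude at 78.321° is 111300 × cos 78.321° ≈ 111300 × 0.2024 = 22530.3 m.
East–west error: 1e-07° × 22530.3 m/° ≈ 0.00225303 m.
That is 0.00225303 m = 0.2253 cm.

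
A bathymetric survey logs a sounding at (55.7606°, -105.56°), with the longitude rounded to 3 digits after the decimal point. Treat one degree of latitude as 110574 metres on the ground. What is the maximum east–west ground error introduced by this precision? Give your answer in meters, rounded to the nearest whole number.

Rounding to 3 decimal places leaves the longitude within ±0.0005° of the true value.
Parallels shrink by cos φ, so at 55.7606° a degree of longitude is 110574 × 0.5627 ≈ 62214.7 m.
East–west error: 0.0005° × 62214.7 m/° ≈ 31.1073 m.

31 meters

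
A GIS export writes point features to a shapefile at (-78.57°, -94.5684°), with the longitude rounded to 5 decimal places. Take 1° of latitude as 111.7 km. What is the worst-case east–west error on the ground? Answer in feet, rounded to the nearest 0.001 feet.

Rounding to 5 decimal places leaves the longitude within ±5e-06° of the true value.
Parallels shrink by cos φ, so at 78.57° a degree of longitude is 111700 × 0.1982 ≈ 22135.7 m.
Maximum E–W displacement: 5e-06 × 22135.7 = 0.110678 m.
In feet: 0.110678 m ÷ 0.3048 ≈ 0.36312 ft.

0.363 feet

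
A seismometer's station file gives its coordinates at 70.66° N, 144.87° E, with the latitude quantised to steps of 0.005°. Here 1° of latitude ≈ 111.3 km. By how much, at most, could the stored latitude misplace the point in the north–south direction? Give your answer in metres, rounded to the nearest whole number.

278 metres

With a 0.005° grid the true value lies within half a step, ±0.005°/2 = ±0.0025°, of the stored one.
So the N–S error is at most 0.0025 × 111300 = 278.25 m.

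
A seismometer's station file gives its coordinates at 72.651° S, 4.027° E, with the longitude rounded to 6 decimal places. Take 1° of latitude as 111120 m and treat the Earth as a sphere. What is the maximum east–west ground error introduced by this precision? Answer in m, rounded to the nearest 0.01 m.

0.02 m

Rounding to 6 decimal places leaves the longitude within ±5e-07° of the true value.
At latitude 72.651° a degree of longitude spans 111120 m × cos 72.651° = 111120 × 0.2982 ≈ 33135 m.
So at most 5e-07° × 33135 ≈ 0.0165675 m east–west.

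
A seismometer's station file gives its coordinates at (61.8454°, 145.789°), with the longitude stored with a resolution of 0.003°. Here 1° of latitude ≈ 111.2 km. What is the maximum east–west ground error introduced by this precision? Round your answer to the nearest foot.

With a 0.003° grid the true value lies within half a step, ±0.003°/2 = ±0.0015°, of the stored one.
At latitude 61.8454° a degree of longitude spans 111200 m × cos 61.8454° = 111200 × 0.4719 ≈ 52470 m.
East–west error: 0.0015° × 52470 m/° ≈ 78.705 m.
Converting: 78.705 m × 3.2808 ft/m ≈ 258.22 ft.

258 feet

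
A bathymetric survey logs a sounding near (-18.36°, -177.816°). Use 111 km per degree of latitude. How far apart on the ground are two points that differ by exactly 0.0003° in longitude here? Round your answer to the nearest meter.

One degree of longitude here spans 111000 × cos 18.36° = 111000 × 0.9491 ≈ 105350 m; 0.0003° of that is 31.6049 m.

32 meters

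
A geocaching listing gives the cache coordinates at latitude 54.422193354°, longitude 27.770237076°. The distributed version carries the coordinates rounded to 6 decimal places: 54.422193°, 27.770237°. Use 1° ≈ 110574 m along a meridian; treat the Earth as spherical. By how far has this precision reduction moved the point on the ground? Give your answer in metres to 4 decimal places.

0.0394 metres

The latitude changed by +0.000000354° and the longitude by +0.000000076°.
North–south shift: 0.000000354 × 110574 = 0.0391432 m.
E–W at 54.4222°: 0.000000076° × 110574 × cos 54.4222° = 0.000000076 × 110574 × 0.5818 ≈ 0.0048893 m.
Combined displacement = (0.0391432² + 0.0048893²)^½ ≈ 0.0394474 m.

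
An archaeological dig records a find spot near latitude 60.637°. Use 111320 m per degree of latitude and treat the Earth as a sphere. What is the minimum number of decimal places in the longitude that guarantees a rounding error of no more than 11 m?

At 60.637° one degree of longitude covers 111320 × cos 60.637° ≈ 111320 × 0.4903 ≈ 54584.8 m.
With N decimal places the half-ulp bound is 0.5·10⁻ᴺ°, or 0.5·10⁻ᴺ × 54584.8 m on the ground.
Setting 27292.4 × 10⁻ᴺ ≤ 11 gives 10ᴺ ≥ 2481, i.e. N ≥ 3.39.
At 3 places the error can reach 27.3 m, but 4 places keeps it to 2.73 m.

4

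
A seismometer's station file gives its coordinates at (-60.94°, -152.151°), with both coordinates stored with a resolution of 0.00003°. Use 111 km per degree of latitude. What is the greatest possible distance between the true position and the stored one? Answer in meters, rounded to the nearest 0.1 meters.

1.9 meters

With a 0.00003° grid the true value lies within half a step, ±0.00003°/2 = ±1.5e-05°, of the stored one.
North–south component: 1.5e-05° × 111000 = 1.665 m.
Longitude error → 1.5e-05 × 111000 × cos 60.94° = 1.5e-05 × 111000 × 0.4857 ≈ 0.808733 m.
Worst case both components are at the extreme and orthogonal: √(1.665² + 0.808733²) ≈ 1.85102 m.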